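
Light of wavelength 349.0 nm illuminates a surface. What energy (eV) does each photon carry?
3.5526 eV

Using E = hf = hc/λ:

E = hc/λ = (6.626×10⁻³⁴ J·s)(3×10⁸ m/s) / (349.0×10⁻⁹ m)
E = 3.5526 eV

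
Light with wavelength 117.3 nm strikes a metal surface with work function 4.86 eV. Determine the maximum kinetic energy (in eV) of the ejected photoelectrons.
5.7098 eV

Using Einstein's photoelectric equation: KE_max = hf - φ = hc/λ - φ

First, calculate the photon energy:
E_photon = hc/λ = (6.626×10⁻³⁴ J·s)(3×10⁸ m/s) / (117.3×10⁻⁹ m)
E_photon = 10.5698 eV

Then, the maximum kinetic energy:
KE_max = E_photon - φ = 10.5698 eV - 4.86 eV = 5.7098 eV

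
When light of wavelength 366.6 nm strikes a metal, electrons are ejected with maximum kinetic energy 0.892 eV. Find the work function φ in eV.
2.49 eV

From Einstein's photoelectric equation: KE_max = hf - φ = hc/λ - φ

Rearranging for φ:
φ = hc/λ - KE_max

Calculate photon energy:
E_photon = hc/λ = 3.3820 eV

Therefore:
φ = 3.3820 - 0.892 = 2.49 eV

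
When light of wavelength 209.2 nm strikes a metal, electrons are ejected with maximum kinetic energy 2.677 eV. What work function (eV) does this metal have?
3.25 eV

From Einstein's photoelectric equation: KE_max = hf - φ = hc/λ - φ

Rearranging for φ:
φ = hc/λ - KE_max

Calculate photon energy:
E_photon = hc/λ = 5.9266 eV

Therefore:
φ = 5.9266 - 2.677 = 3.25 eV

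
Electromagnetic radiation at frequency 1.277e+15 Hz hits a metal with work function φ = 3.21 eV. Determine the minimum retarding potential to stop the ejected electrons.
2.0712 V

The stopping potential V_s satisfies: eV_s = KE_max

First, find KE_max using Einstein's equation:
E_photon = hf = (6.626×10⁻³⁴ J·s)(1.277e+15 Hz) = 5.2812 eV
KE_max = E_photon - φ = 5.2812 - 3.21 = 2.0712 eV

Since eV_s = KE_max:
V_s = KE_max/e = 2.0712 V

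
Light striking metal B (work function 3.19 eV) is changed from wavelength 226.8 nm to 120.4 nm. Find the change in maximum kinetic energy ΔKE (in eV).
4.8310 eV

Using Einstein's equation: KE_max = hc/λ - φ

For λ₁ = 226.8 nm:
KE₁ = hc/λ₁ - φ = 5.4667 - 3.19 = 2.2767 eV

For λ₂ = 120.4 nm:
KE₂ = hc/λ₂ - φ = 10.2977 - 3.19 = 7.1077 eV

Change in KE:
ΔKE = KE₂ - KE₁ = 7.1077 - 2.2767 = 4.8310 eV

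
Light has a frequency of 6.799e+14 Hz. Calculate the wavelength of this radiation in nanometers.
440.94 nm

Using the wave equation: c = fλ

Solving for wavelength:
λ = c/f = (3×10⁸ m/s) / (6.799e+14 Hz)
λ = 440.94 nm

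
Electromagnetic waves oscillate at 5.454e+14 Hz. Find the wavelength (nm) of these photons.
549.67 nm

Using the wave equation: c = fλ

Solving for wavelength:
λ = c/f = (3×10⁸ m/s) / (5.454e+14 Hz)
λ = 549.67 nm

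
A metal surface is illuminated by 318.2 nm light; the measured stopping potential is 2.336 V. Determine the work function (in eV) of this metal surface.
1.56 eV

The stopping potential gives the maximum kinetic energy: KE_max = eV_s = 2.336 eV

From Einstein's photoelectric equation: KE_max = hc/λ - φ
Rearranging: φ = hc/λ - KE_max

Calculate photon energy:
E_photon = hc/λ = (6.626×10⁻³⁴ J·s)(3×10⁸ m/s) / (318.2×10⁻⁹ m) = 3.8964 eV

Therefore:
φ = 3.8964 - 2.336 = 1.56 eV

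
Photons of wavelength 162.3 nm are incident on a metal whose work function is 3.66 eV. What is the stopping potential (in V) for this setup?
3.9792 V

The stopping potential V_s satisfies: eV_s = KE_max

First, find KE_max using Einstein's equation:
E_photon = hc/λ = 7.6392 eV
KE_max = E_photon - φ = 7.6392 - 3.66 = 3.9792 eV

Since eV_s = KE_max:
V_s = KE_max/e = 3.9792 V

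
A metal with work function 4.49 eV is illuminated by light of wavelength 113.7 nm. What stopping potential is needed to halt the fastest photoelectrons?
6.4145 V

The stopping potential V_s satisfies: eV_s = KE_max

First, find KE_max using Einstein's equation:
E_photon = hc/λ = 10.9045 eV
KE_max = E_photon - φ = 10.9045 - 4.49 = 6.4145 eV

Since eV_s = KE_max:
V_s = KE_max/e = 6.4145 V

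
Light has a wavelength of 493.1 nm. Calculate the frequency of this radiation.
6.0797e+14 Hz

Using the wave equation: c = fλ

Solving for frequency:
f = c/λ = (3×10⁸ m/s) / (493.1×10⁻⁹ m)
f = 6.0797e+14 Hz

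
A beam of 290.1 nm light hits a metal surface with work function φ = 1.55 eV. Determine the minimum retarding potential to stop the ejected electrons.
2.7238 V

The stopping potential V_s satisfies: eV_s = KE_max

First, find KE_max using Einstein's equation:
E_photon = hc/λ = 4.2738 eV
KE_max = E_photon - φ = 4.2738 - 1.55 = 2.7238 eV

Since eV_s = KE_max:
V_s = KE_max/e = 2.7238 V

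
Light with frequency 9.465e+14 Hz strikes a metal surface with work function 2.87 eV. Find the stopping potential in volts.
1.0444 V

The stopping potential V_s satisfies: eV_s = KE_max

First, find KE_max using Einstein's equation:
E_photon = hf = (6.626×10⁻³⁴ J·s)(9.465e+14 Hz) = 3.9144 eV
KE_max = E_photon - φ = 3.9144 - 2.87 = 1.0444 eV

Since eV_s = KE_max:
V_s = KE_max/e = 1.0444 V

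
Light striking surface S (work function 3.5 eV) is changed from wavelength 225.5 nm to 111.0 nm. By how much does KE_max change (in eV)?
5.6716 eV

Using Einstein's equation: KE_max = hc/λ - φ

For λ₁ = 225.5 nm:
KE₁ = hc/λ₁ - φ = 5.4982 - 3.5 = 1.9982 eV

For λ₂ = 111.0 nm:
KE₂ = hc/λ₂ - φ = 11.1697 - 3.5 = 7.6697 eV

Change in KE:
ΔKE = KE₂ - KE₁ = 7.6697 - 1.9982 = 5.6716 eV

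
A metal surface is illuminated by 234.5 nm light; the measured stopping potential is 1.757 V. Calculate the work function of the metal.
3.53 eV

The stopping potential gives the maximum kinetic energy: KE_max = eV_s = 1.757 eV

From Einstein's photoelectric equation: KE_max = hc/λ - φ
Rearranging: φ = hc/λ - KE_max

Calculate photon energy:
E_photon = hc/λ = (6.626×10⁻³⁴ J·s)(3×10⁸ m/s) / (234.5×10⁻⁹ m) = 5.2872 eV

Therefore:
φ = 5.2872 - 1.757 = 3.53 eV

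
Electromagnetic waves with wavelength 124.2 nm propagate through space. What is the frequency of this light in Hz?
2.4138e+15 Hz

Using the wave equation: c = fλ

Solving for frequency:
f = c/λ = (3×10⁸ m/s) / (124.2×10⁻⁹ m)
f = 2.4138e+15 Hz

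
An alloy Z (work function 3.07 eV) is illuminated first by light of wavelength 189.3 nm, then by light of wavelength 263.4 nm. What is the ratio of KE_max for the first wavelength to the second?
2.1255

Using Einstein's equation: KE_max = hc/λ - φ

For λ₁ = 189.3 nm:
E₁ = hc/λ₁ = 6.5496 eV
KE₁ = E₁ - φ = 6.5496 - 3.07 = 3.4796 eV

For λ₂ = 263.4 nm:
E₂ = hc/λ₂ = 4.7071 eV
KE₂ = E₂ - φ = 4.7071 - 3.07 = 1.6371 eV

Ratio: KE₁/KE₂ = 3.4796/1.6371 = 2.1255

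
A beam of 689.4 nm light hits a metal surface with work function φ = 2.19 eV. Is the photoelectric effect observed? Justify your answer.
No

For photoemission, the photon energy must exceed the work function.

Photon energy: E = hc/λ = 1.7984 eV
Work function: φ = 2.19 eV

Since E_photon (1.7984 eV) < φ (2.19 eV), photoemission will NOT occur.
The threshold wavelength is λ₀ = hc/φ = 566.1 nm.
Since 689.4 nm > 566.1 nm, the photons lack sufficient energy.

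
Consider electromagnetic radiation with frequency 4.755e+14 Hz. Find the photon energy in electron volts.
1.9665 eV

Using E = hf:

E = hf = (6.626×10⁻³⁴ J·s)(4.755e+14 Hz)
E = 1.9665 eV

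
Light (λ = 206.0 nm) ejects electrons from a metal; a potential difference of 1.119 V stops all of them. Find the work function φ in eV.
4.90 eV

The stopping potential gives the maximum kinetic energy: KE_max = eV_s = 1.119 eV

From Einstein's photoelectric equation: KE_max = hc/λ - φ
Rearranging: φ = hc/λ - KE_max

Calculate photon energy:
E_photon = hc/λ = (6.626×10⁻³⁴ J·s)(3×10⁸ m/s) / (206.0×10⁻⁹ m) = 6.0187 eV

Therefore:
φ = 6.0187 - 1.119 = 4.90 eV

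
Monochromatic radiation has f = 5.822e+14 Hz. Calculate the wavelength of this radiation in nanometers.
514.93 nm

Using the wave equation: c = fλ

Solving for wavelength:
λ = c/f = (3×10⁸ m/s) / (5.822e+14 Hz)
λ = 514.93 nm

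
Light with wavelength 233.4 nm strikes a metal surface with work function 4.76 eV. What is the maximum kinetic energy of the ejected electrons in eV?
0.5521 eV

Using Einstein's photoelectric equation: KE_max = hf - φ = hc/λ - φ

First, calculate the photon energy:
E_photon = hc/λ = (6.626×10⁻³⁴ J·s)(3×10⁸ m/s) / (233.4×10⁻⁹ m)
E_photon = 5.3121 eV

Then, the maximum kinetic energy:
KE_max = E_photon - φ = 5.3121 eV - 4.76 eV = 0.5521 eV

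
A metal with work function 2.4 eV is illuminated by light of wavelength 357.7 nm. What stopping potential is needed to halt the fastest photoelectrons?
1.0662 V

The stopping potential V_s satisfies: eV_s = KE_max

First, find KE_max using Einstein's equation:
E_photon = hc/λ = 3.4662 eV
KE_max = E_photon - φ = 3.4662 - 2.4 = 1.0662 eV

Since eV_s = KE_max:
V_s = KE_max/e = 1.0662 V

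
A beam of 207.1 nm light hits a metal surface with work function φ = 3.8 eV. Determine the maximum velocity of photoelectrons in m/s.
8.7704e+05 m/s

First, find the maximum kinetic energy:
E_photon = hc/λ = 5.9867 eV
KE_max = E_photon - φ = 5.9867 - 3.8 = 2.1867 eV

Convert to Joules: KE_max = 2.1867 × 1.602×10⁻¹⁹ J = 3.5035e-19 J

Then use KE = ½mv² to find velocity:
v = √(2·KE/m) = √(2 × 3.5035e-19 J / 9.109e-31 kg)
v = 8.7704e+05 m/s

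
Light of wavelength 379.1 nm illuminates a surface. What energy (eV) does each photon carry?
3.2705 eV

Using E = hf = hc/λ:

E = hc/λ = (6.626×10⁻³⁴ J·s)(3×10⁸ m/s) / (379.1×10⁻⁹ m)
E = 3.2705 eV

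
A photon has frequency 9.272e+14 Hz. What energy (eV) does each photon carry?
3.8346 eV

Using E = hf:

E = hf = (6.626×10⁻³⁴ J·s)(9.272e+14 Hz)
E = 3.8346 eV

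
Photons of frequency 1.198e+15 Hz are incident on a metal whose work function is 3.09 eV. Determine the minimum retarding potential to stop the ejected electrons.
1.8645 V

The stopping potential V_s satisfies: eV_s = KE_max

First, find KE_max using Einstein's equation:
E_photon = hf = (6.626×10⁻³⁴ J·s)(1.198e+15 Hz) = 4.9545 eV
KE_max = E_photon - φ = 4.9545 - 3.09 = 1.8645 eV

Since eV_s = KE_max:
V_s = KE_max/e = 1.8645 V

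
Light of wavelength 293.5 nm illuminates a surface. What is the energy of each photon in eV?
4.2243 eV

Using E = hf = hc/λ:

E = hc/λ = (6.626×10⁻³⁴ J·s)(3×10⁸ m/s) / (293.5×10⁻⁹ m)
E = 4.2243 eV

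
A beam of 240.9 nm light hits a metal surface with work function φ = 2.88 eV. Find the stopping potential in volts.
2.2667 V

The stopping potential V_s satisfies: eV_s = KE_max

First, find KE_max using Einstein's equation:
E_photon = hc/λ = 5.1467 eV
KE_max = E_photon - φ = 5.1467 - 2.88 = 2.2667 eV

Since eV_s = KE_max:
V_s = KE_max/e = 2.2667 V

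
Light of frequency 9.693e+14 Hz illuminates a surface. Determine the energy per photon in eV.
4.0087 eV

Using E = hf:

E = hf = (6.626×10⁻³⁴ J·s)(9.693e+14 Hz)
E = 4.0087 eV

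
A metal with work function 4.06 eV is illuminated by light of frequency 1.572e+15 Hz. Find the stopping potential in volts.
2.4413 V

The stopping potential V_s satisfies: eV_s = KE_max

First, find KE_max using Einstein's equation:
E_photon = hf = (6.626×10⁻³⁴ J·s)(1.572e+15 Hz) = 6.5013 eV
KE_max = E_photon - φ = 6.5013 - 4.06 = 2.4413 eV

Since eV_s = KE_max:
V_s = KE_max/e = 2.4413 V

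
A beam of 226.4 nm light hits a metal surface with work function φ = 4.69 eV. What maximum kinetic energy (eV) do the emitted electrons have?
0.7863 eV

Using Einstein's photoelectric equation: KE_max = hf - φ = hc/λ - φ

First, calculate the photon energy:
E_photon = hc/λ = (6.626×10⁻³⁴ J·s)(3×10⁸ m/s) / (226.4×10⁻⁹ m)
E_photon = 5.4763 eV

Then, the maximum kinetic energy:
KE_max = E_photon - φ = 5.4763 eV - 4.69 eV = 0.7863 eV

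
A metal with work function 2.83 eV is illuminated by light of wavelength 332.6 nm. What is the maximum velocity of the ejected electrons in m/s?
5.6195e+05 m/s

First, find the maximum kinetic energy:
E_photon = hc/λ = 3.7277 eV
KE_max = E_photon - φ = 3.7277 - 2.83 = 0.8977 eV

Convert to Joules: KE_max = 0.8977 × 1.602×10⁻¹⁹ J = 1.4383e-19 J

Then use KE = ½mv² to find velocity:
v = √(2·KE/m) = √(2 × 1.4383e-19 J / 9.109e-31 kg)
v = 5.6195e+05 m/s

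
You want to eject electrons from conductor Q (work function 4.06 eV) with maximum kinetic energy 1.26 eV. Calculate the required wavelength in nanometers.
233.05 nm

From Einstein's equation: KE_max = hc/λ - φ

Rearranging for λ:
hc/λ = KE_max + φ
λ = hc/(KE_max + φ)

Required photon energy:
E_photon = KE_max + φ = 1.26 + 4.06 = 5.32 eV

Required wavelength:
λ = hc/E_photon = (6.626×10⁻³⁴)(3×10⁸) / (5.32 × 1.602×10⁻¹⁹)
λ = 233.05 nm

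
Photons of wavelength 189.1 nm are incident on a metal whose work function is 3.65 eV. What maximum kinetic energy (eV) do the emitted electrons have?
2.9065 eV

Using Einstein's photoelectric equation: KE_max = hf - φ = hc/λ - φ

First, calculate the photon energy:
E_photon = hc/λ = (6.626×10⁻³⁴ J·s)(3×10⁸ m/s) / (189.1×10⁻⁹ m)
E_photon = 6.5565 eV

Then, the maximum kinetic energy:
KE_max = E_photon - φ = 6.5565 eV - 3.65 eV = 2.9065 eV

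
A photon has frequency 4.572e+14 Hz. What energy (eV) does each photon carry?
1.8908 eV

Using E = hf:

E = hf = (6.626×10⁻³⁴ J·s)(4.572e+14 Hz)
E = 1.8908 eV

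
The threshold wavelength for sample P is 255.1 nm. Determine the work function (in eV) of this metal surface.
4.86 eV

At the threshold wavelength, photon energy equals work function:
φ = hc/λ₀

Calculating:
φ = (6.626×10⁻³⁴ J·s)(3×10⁸ m/s) / (255.1×10⁻⁹ m)
φ = 4.86 eV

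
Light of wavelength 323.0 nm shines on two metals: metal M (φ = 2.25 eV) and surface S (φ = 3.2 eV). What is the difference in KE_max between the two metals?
0.9500 eV

Using KE_max = hc/λ - φ for each metal:

Photon energy: E = hc/λ = 3.8385 eV

For metal M (φ₁ = 2.25 eV):
KE₁ = E - φ₁ = 3.8385 - 2.25 = 1.5885 eV

For surface S (φ₂ = 3.2 eV):
KE₂ = E - φ₂ = 3.8385 - 3.2 = 0.6385 eV

Difference:
ΔKE = KE₁ - KE₂ = 1.5885 - 0.6385 = 0.9500 eV

Note: The difference equals the difference in work functions: 3.2 - 2.25 = 0.95 eV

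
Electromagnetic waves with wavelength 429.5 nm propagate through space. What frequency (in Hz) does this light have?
6.9800e+14 Hz

Using the wave equation: c = fλ

Solving for frequency:
f = c/λ = (3×10⁸ m/s) / (429.5×10⁻⁹ m)
f = 6.9800e+14 Hz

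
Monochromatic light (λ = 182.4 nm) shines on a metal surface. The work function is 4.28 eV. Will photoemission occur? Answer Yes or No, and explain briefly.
Yes

For photoemission, the photon energy must exceed the work function.

Photon energy: E = hc/λ = 6.7974 eV
Work function: φ = 4.28 eV

Since E_photon (6.7974 eV) > φ (4.28 eV), photoemission WILL occur.
The threshold wavelength is λ₀ = hc/φ = 289.7 nm.
Since 182.4 nm < 289.7 nm, the light has sufficient energy.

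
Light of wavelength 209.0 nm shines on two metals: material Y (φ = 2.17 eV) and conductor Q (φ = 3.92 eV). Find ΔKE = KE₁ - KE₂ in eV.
1.7500 eV

Using KE_max = hc/λ - φ for each metal:

Photon energy: E = hc/λ = 5.9323 eV

For material Y (φ₁ = 2.17 eV):
KE₁ = E - φ₁ = 5.9323 - 2.17 = 3.7623 eV

For conductor Q (φ₂ = 3.92 eV):
KE₂ = E - φ₂ = 5.9323 - 3.92 = 2.0123 eV

Difference:
ΔKE = KE₁ - KE₂ = 3.7623 - 2.0123 = 1.7500 eV

Note: The difference equals the difference in work functions: 3.92 - 2.17 = 1.75 eV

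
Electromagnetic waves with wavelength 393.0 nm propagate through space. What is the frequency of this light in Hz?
7.6283e+14 Hz

Using the wave equation: c = fλ

Solving for frequency:
f = c/λ = (3×10⁸ m/s) / (393.0×10⁻⁹ m)
f = 7.6283e+14 Hz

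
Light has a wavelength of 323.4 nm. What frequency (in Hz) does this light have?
9.2700e+14 Hz

Using the wave equation: c = fλ

Solving for frequency:
f = c/λ = (3×10⁸ m/s) / (323.4×10⁻⁹ m)
f = 9.2700e+14 Hz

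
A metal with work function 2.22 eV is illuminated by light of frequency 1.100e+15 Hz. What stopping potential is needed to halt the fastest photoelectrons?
2.3292 V

The stopping potential V_s satisfies: eV_s = KE_max

First, find KE_max using Einstein's equation:
E_photon = hf = (6.626×10⁻³⁴ J·s)(1.100e+15 Hz) = 4.5492 eV
KE_max = E_photon - φ = 4.5492 - 2.22 = 2.3292 eV

Since eV_s = KE_max:
V_s = KE_max/e = 2.3292 V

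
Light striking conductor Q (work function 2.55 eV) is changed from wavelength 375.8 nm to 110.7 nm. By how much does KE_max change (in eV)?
7.9008 eV

Using Einstein's equation: KE_max = hc/λ - φ

For λ₁ = 375.8 nm:
KE₁ = hc/λ₁ - φ = 3.2992 - 2.55 = 0.7492 eV

For λ₂ = 110.7 nm:
KE₂ = hc/λ₂ - φ = 11.2000 - 2.55 = 8.6500 eV

Change in KE:
ΔKE = KE₂ - KE₁ = 8.6500 - 0.7492 = 7.9008 eV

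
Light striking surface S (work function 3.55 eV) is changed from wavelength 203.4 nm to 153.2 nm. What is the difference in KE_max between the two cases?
1.9974 eV

Using Einstein's equation: KE_max = hc/λ - φ

For λ₁ = 203.4 nm:
KE₁ = hc/λ₁ - φ = 6.0956 - 3.55 = 2.5456 eV

For λ₂ = 153.2 nm:
KE₂ = hc/λ₂ - φ = 8.0930 - 3.55 = 4.5430 eV

Change in KE:
ΔKE = KE₂ - KE₁ = 4.5430 - 2.5456 = 1.9974 eV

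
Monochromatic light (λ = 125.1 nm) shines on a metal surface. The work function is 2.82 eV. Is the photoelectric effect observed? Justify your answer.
Yes

For photoemission, the photon energy must exceed the work function.

Photon energy: E = hc/λ = 9.9108 eV
Work function: φ = 2.82 eV

Since E_photon (9.9108 eV) > φ (2.82 eV), photoemission WILL occur.
The threshold wavelength is λ₀ = hc/φ = 439.7 nm.
Since 125.1 nm < 439.7 nm, the light has sufficient energy.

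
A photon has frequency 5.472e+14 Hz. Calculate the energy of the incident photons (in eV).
2.2630 eV

Using E = hf:

E = hf = (6.626×10⁻³⁴ J·s)(5.472e+14 Hz)
E = 2.2630 eV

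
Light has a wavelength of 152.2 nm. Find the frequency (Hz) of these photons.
1.9697e+15 Hz

Using the wave equation: c = fλ

Solving for frequency:
f = c/λ = (3×10⁸ m/s) / (152.2×10⁻⁹ m)
f = 1.9697e+15 Hz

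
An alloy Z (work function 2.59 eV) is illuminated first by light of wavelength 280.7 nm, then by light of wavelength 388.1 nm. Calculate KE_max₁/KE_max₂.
3.0215

Using Einstein's equation: KE_max = hc/λ - φ

For λ₁ = 280.7 nm:
E₁ = hc/λ₁ = 4.4170 eV
KE₁ = E₁ - φ = 4.4170 - 2.59 = 1.8270 eV

For λ₂ = 388.1 nm:
E₂ = hc/λ₂ = 3.1946 eV
KE₂ = E₂ - φ = 3.1946 - 2.59 = 0.6046 eV

Ratio: KE₁/KE₂ = 1.8270/0.6046 = 3.0215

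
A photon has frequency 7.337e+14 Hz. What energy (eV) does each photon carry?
3.0343 eV

Using E = hf:

E = hf = (6.626×10⁻³⁴ J·s)(7.337e+14 Hz)
E = 3.0343 eV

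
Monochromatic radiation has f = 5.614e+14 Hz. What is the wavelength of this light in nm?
534.01 nm

Using the wave equation: c = fλ

Solving for wavelength:
λ = c/f = (3×10⁸ m/s) / (5.614e+14 Hz)
λ = 534.01 nm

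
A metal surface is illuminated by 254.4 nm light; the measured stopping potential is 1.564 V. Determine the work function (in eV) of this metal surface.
3.31 eV

The stopping potential gives the maximum kinetic energy: KE_max = eV_s = 1.564 eV

From Einstein's photoelectric equation: KE_max = hc/λ - φ
Rearranging: φ = hc/λ - KE_max

Calculate photon energy:
E_photon = hc/λ = (6.626×10⁻³⁴ J·s)(3×10⁸ m/s) / (254.4×10⁻⁹ m) = 4.8736 eV

Therefore:
φ = 4.8736 - 1.564 = 3.31 eV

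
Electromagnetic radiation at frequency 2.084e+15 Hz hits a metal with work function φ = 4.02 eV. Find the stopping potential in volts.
4.5987 V

The stopping potential V_s satisfies: eV_s = KE_max

First, find KE_max using Einstein's equation:
E_photon = hf = (6.626×10⁻³⁴ J·s)(2.084e+15 Hz) = 8.6187 eV
KE_max = E_photon - φ = 8.6187 - 4.02 = 4.5987 eV

Since eV_s = KE_max:
V_s = KE_max/e = 4.5987 V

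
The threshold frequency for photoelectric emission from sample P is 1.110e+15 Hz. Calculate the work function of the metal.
4.59 eV

At the threshold frequency, photon energy equals work function:
φ = hf₀

Calculating:
φ = (6.626×10⁻³⁴ J·s)(1.110e+15 Hz)
φ = 4.59 eV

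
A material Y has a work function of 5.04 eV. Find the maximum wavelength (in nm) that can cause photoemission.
246.00 nm

The threshold wavelength is when the photon energy equals the work function:
hc/λ₀ = φ

Solving for λ₀:
λ₀ = hc/φ = (6.626×10⁻³⁴ J·s)(3×10⁸ m/s) / (5.04 eV × 1.602×10⁻¹⁹ J/eV)
λ₀ = 246.00 nm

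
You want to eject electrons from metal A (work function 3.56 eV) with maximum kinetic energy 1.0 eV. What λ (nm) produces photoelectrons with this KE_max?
271.90 nm

From Einstein's equation: KE_max = hc/λ - φ

Rearranging for λ:
hc/λ = KE_max + φ
λ = hc/(KE_max + φ)

Required photon energy:
E_photon = KE_max + φ = 1.0 + 3.56 = 4.56 eV

Required wavelength:
λ = hc/E_photon = (6.626×10⁻³⁴)(3×10⁸) / (4.56 × 1.602×10⁻¹⁹)
λ = 271.90 nm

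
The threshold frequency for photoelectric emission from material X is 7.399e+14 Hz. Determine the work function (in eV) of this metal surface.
3.06 eV

At the threshold frequency, photon energy equals work function:
φ = hf₀

Calculating:
φ = (6.626×10⁻³⁴ J·s)(7.399e+14 Hz)
φ = 3.06 eV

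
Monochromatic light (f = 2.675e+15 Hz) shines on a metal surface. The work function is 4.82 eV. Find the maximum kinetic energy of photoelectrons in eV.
6.2429 eV

Using Einstein's photoelectric equation: KE_max = hf - φ

First, calculate the photon energy:
E_photon = hf = (6.626×10⁻³⁴ J·s)(2.675e+15 Hz)
E_photon = 11.0629 eV

Then, the maximum kinetic energy:
KE_max = E_photon - φ = 11.0629 eV - 4.82 eV = 6.2429 eV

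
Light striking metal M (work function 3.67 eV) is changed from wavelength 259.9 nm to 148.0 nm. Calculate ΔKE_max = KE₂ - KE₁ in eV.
3.6069 eV

Using Einstein's equation: KE_max = hc/λ - φ

For λ₁ = 259.9 nm:
KE₁ = hc/λ₁ - φ = 4.7705 - 3.67 = 1.1005 eV

For λ₂ = 148.0 nm:
KE₂ = hc/λ₂ - φ = 8.3773 - 3.67 = 4.7073 eV

Change in KE:
ΔKE = KE₂ - KE₁ = 4.7073 - 1.1005 = 3.6069 eV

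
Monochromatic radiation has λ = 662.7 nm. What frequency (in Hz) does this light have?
4.5238e+14 Hz

Using the wave equation: c = fλ

Solving for frequency:
f = c/λ = (3×10⁸ m/s) / (662.7×10⁻⁹ m)
f = 4.5238e+14 Hz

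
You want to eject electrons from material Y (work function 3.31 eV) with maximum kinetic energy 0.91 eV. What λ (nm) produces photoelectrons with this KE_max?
293.80 nm

From Einstein's equation: KE_max = hc/λ - φ

Rearranging for λ:
hc/λ = KE_max + φ
λ = hc/(KE_max + φ)

Required photon energy:
E_photon = KE_max + φ = 0.91 + 3.31 = 4.22 eV

Required wavelength:
λ = hc/E_photon = (6.626×10⁻³⁴)(3×10⁸) / (4.22 × 1.602×10⁻¹⁹)
λ = 293.80 nm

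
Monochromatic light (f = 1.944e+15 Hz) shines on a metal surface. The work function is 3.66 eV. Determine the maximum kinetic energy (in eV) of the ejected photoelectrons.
4.3797 eV

Using Einstein's photoelectric equation: KE_max = hf - φ

First, calculate the photon energy:
E_photon = hf = (6.626×10⁻³⁴ J·s)(1.944e+15 Hz)
E_photon = 8.0397 eV

Then, the maximum kinetic energy:
KE_max = E_photon - φ = 8.0397 eV - 3.66 eV = 4.3797 eV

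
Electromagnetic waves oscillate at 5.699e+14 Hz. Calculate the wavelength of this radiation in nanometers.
526.04 nm

Using the wave equation: c = fλ

Solving for wavelength:
λ = c/f = (3×10⁸ m/s) / (5.699e+14 Hz)
λ = 526.04 nm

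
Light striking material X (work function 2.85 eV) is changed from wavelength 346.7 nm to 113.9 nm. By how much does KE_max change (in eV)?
7.3092 eV

Using Einstein's equation: KE_max = hc/λ - φ

For λ₁ = 346.7 nm:
KE₁ = hc/λ₁ - φ = 3.5761 - 2.85 = 0.7261 eV

For λ₂ = 113.9 nm:
KE₂ = hc/λ₂ - φ = 10.8854 - 2.85 = 8.0354 eV

Change in KE:
ΔKE = KE₂ - KE₁ = 8.0354 - 0.7261 = 7.3092 eV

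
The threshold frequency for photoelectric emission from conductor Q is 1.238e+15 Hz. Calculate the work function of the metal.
5.12 eV

At the threshold frequency, photon energy equals work function:
φ = hf₀

Calculating:
φ = (6.626×10⁻³⁴ J·s)(1.238e+15 Hz)
φ = 5.12 eV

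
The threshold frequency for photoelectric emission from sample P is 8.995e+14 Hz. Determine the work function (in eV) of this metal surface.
3.72 eV

At the threshold frequency, photon energy equals work function:
φ = hf₀

Calculating:
φ = (6.626×10⁻³⁴ J·s)(8.995e+14 Hz)
φ = 3.72 eV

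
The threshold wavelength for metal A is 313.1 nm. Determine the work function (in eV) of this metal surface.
3.96 eV

At the threshold wavelength, photon energy equals work function:
φ = hc/λ₀

Calculating:
φ = (6.626×10⁻³⁴ J·s)(3×10⁸ m/s) / (313.1×10⁻⁹ m)
φ = 3.96 eV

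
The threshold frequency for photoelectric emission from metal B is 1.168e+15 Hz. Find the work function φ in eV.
4.83 eV

At the threshold frequency, photon energy equals work function:
φ = hf₀

Calculating:
φ = (6.626×10⁻³⁴ J·s)(1.168e+15 Hz)
φ = 4.83 eV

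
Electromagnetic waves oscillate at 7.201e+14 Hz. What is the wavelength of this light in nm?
416.32 nm

Using the wave equation: c = fλ

Solving for wavelength:
λ = c/f = (3×10⁸ m/s) / (7.201e+14 Hz)
λ = 416.32 nm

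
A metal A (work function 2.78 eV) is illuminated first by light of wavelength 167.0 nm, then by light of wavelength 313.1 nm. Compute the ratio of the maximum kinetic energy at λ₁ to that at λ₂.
3.9361

Using Einstein's equation: KE_max = hc/λ - φ

For λ₁ = 167.0 nm:
E₁ = hc/λ₁ = 7.4242 eV
KE₁ = E₁ - φ = 7.4242 - 2.78 = 4.6442 eV

For λ₂ = 313.1 nm:
E₂ = hc/λ₂ = 3.9599 eV
KE₂ = E₂ - φ = 3.9599 - 2.78 = 1.1799 eV

Ratio: KE₁/KE₂ = 4.6442/1.1799 = 3.9361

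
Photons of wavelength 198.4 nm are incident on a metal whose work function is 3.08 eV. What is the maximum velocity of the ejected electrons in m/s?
1.0558e+06 m/s

First, find the maximum kinetic energy:
E_photon = hc/λ = 6.2492 eV
KE_max = E_photon - φ = 6.2492 - 3.08 = 3.1692 eV

Convert to Joules: KE_max = 3.1692 × 1.602×10⁻¹⁹ J = 5.0776e-19 J

Then use KE = ½mv² to find velocity:
v = √(2·KE/m) = √(2 × 5.0776e-19 J / 9.109e-31 kg)
v = 1.0558e+06 m/s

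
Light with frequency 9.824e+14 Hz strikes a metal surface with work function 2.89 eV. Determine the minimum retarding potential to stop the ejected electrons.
1.1729 V

The stopping potential V_s satisfies: eV_s = KE_max

First, find KE_max using Einstein's equation:
E_photon = hf = (6.626×10⁻³⁴ J·s)(9.824e+14 Hz) = 4.0629 eV
KE_max = E_photon - φ = 4.0629 - 2.89 = 1.1729 eV

Since eV_s = KE_max:
V_s = KE_max/e = 1.1729 V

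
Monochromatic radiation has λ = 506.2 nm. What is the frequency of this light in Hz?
5.9224e+14 Hz

Using the wave equation: c = fλ

Solving for frequency:
f = c/λ = (3×10⁸ m/s) / (506.2×10⁻⁹ m)
f = 5.9224e+14 Hz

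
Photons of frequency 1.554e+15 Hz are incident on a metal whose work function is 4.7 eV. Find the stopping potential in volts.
1.7268 V

The stopping potential V_s satisfies: eV_s = KE_max

First, find KE_max using Einstein's equation:
E_photon = hf = (6.626×10⁻³⁴ J·s)(1.554e+15 Hz) = 6.4268 eV
KE_max = E_photon - φ = 6.4268 - 4.7 = 1.7268 eV

Since eV_s = KE_max:
V_s = KE_max/e = 1.7268 V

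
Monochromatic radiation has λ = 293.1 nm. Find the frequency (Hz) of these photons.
1.0228e+15 Hz

Using the wave equation: c = fλ

Solving for frequency:
f = c/λ = (3×10⁸ m/s) / (293.1×10⁻⁹ m)
f = 1.0228e+15 Hz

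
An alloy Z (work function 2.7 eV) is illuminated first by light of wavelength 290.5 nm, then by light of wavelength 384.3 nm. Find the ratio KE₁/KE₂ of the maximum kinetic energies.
2.9796

Using Einstein's equation: KE_max = hc/λ - φ

For λ₁ = 290.5 nm:
E₁ = hc/λ₁ = 4.2680 eV
KE₁ = E₁ - φ = 4.2680 - 2.7 = 1.5680 eV

For λ₂ = 384.3 nm:
E₂ = hc/λ₂ = 3.2262 eV
KE₂ = E₂ - φ = 3.2262 - 2.7 = 0.5262 eV

Ratio: KE₁/KE₂ = 1.5680/0.5262 = 2.9796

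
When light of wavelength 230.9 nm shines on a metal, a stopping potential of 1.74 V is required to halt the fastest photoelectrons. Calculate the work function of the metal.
3.63 eV

The stopping potential gives the maximum kinetic energy: KE_max = eV_s = 1.74 eV

From Einstein's photoelectric equation: KE_max = hc/λ - φ
Rearranging: φ = hc/λ - KE_max

Calculate photon energy:
E_photon = hc/λ = (6.626×10⁻³⁴ J·s)(3×10⁸ m/s) / (230.9×10⁻⁹ m) = 5.3696 eV

Therefore:
φ = 5.3696 - 1.74 = 3.63 eV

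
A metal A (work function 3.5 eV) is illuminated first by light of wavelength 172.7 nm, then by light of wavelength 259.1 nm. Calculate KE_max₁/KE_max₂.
2.8627

Using Einstein's equation: KE_max = hc/λ - φ

For λ₁ = 172.7 nm:
E₁ = hc/λ₁ = 7.1792 eV
KE₁ = E₁ - φ = 7.1792 - 3.5 = 3.6792 eV

For λ₂ = 259.1 nm:
E₂ = hc/λ₂ = 4.7852 eV
KE₂ = E₂ - φ = 4.7852 - 3.5 = 1.2852 eV

Ratio: KE₁/KE₂ = 3.6792/1.2852 = 2.8627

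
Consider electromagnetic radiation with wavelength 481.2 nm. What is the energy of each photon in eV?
2.5766 eV

Using E = hf = hc/λ:

E = hc/λ = (6.626×10⁻³⁴ J·s)(3×10⁸ m/s) / (481.2×10⁻⁹ m)
E = 2.5766 eV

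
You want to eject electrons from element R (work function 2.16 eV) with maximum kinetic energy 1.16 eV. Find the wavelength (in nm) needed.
373.45 nm

From Einstein's equation: KE_max = hc/λ - φ

Rearranging for λ:
hc/λ = KE_max + φ
λ = hc/(KE_max + φ)

Required photon energy:
E_photon = KE_max + φ = 1.16 + 2.16 = 3.32 eV

Required wavelength:
λ = hc/E_photon = (6.626×10⁻³⁴)(3×10⁸) / (3.32 × 1.602×10⁻¹⁹)
λ = 373.45 nm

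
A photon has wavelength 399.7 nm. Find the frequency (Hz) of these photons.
7.5004e+14 Hz

Using the wave equation: c = fλ

Solving for frequency:
f = c/λ = (3×10⁸ m/s) / (399.7×10⁻⁹ m)
f = 7.5004e+14 Hz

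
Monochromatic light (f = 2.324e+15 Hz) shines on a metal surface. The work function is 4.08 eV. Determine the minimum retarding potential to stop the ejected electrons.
5.5313 V

The stopping potential V_s satisfies: eV_s = KE_max

First, find KE_max using Einstein's equation:
E_photon = hf = (6.626×10⁻³⁴ J·s)(2.324e+15 Hz) = 9.6113 eV
KE_max = E_photon - φ = 9.6113 - 4.08 = 5.5313 eV

Since eV_s = KE_max:
V_s = KE_max/e = 5.5313 V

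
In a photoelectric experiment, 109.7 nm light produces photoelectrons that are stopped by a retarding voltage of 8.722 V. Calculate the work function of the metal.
2.58 eV

The stopping potential gives the maximum kinetic energy: KE_max = eV_s = 8.722 eV

From Einstein's photoelectric equation: KE_max = hc/λ - φ
Rearranging: φ = hc/λ - KE_max

Calculate photon energy:
E_photon = hc/λ = (6.626×10⁻³⁴ J·s)(3×10⁸ m/s) / (109.7×10⁻⁹ m) = 11.3021 eV

Therefore:
φ = 11.3021 - 8.722 = 2.58 eV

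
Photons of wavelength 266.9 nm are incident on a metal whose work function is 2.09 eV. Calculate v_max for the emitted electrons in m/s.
9.4809e+05 m/s

First, find the maximum kinetic energy:
E_photon = hc/λ = 4.6453 eV
KE_max = E_photon - φ = 4.6453 - 2.09 = 2.5553 eV

Convert to Joules: KE_max = 2.5553 × 1.602×10⁻¹⁹ J = 4.0941e-19 J

Then use KE = ½mv² to find velocity:
v = √(2·KE/m) = √(2 × 4.0941e-19 J / 9.109e-31 kg)
v = 9.4809e+05 m/s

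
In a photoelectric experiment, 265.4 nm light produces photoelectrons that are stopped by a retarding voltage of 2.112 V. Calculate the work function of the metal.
2.56 eV

The stopping potential gives the maximum kinetic energy: KE_max = eV_s = 2.112 eV

From Einstein's photoelectric equation: KE_max = hc/λ - φ
Rearranging: φ = hc/λ - KE_max

Calculate photon energy:
E_photon = hc/λ = (6.626×10⁻³⁴ J·s)(3×10⁸ m/s) / (265.4×10⁻⁹ m) = 4.6716 eV

Therefore:
φ = 4.6716 - 2.112 = 2.56 eV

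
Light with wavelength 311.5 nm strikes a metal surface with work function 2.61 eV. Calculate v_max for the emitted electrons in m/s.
6.9426e+05 m/s

First, find the maximum kinetic energy:
E_photon = hc/λ = 3.9802 eV
KE_max = E_photon - φ = 3.9802 - 2.61 = 1.3702 eV

Convert to Joules: KE_max = 1.3702 × 1.602×10⁻¹⁹ J = 2.1954e-19 J

Then use KE = ½mv² to find velocity:
v = √(2·KE/m) = √(2 × 2.1954e-19 J / 9.109e-31 kg)
v = 6.9426e+05 m/s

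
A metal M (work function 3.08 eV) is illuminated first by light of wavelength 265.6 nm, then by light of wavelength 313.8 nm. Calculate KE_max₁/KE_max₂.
1.8232

Using Einstein's equation: KE_max = hc/λ - φ

For λ₁ = 265.6 nm:
E₁ = hc/λ₁ = 4.6681 eV
KE₁ = E₁ - φ = 4.6681 - 3.08 = 1.5881 eV

For λ₂ = 313.8 nm:
E₂ = hc/λ₂ = 3.9511 eV
KE₂ = E₂ - φ = 3.9511 - 3.08 = 0.8711 eV

Ratio: KE₁/KE₂ = 1.5881/0.8711 = 1.8232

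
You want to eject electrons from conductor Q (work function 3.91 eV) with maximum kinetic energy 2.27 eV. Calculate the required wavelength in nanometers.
200.62 nm

From Einstein's equation: KE_max = hc/λ - φ

Rearranging for λ:
hc/λ = KE_max + φ
λ = hc/(KE_max + φ)

Required photon energy:
E_photon = KE_max + φ = 2.27 + 3.91 = 6.18 eV

Required wavelength:
λ = hc/E_photon = (6.626×10⁻³⁴)(3×10⁸) / (6.18 × 1.602×10⁻¹⁹)
λ = 200.62 nm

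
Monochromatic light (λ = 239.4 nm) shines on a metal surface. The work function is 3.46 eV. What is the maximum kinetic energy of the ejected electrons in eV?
1.7190 eV

Using Einstein's photoelectric equation: KE_max = hf - φ = hc/λ - φ

First, calculate the photon energy:
E_photon = hc/λ = (6.626×10⁻³⁴ J·s)(3×10⁸ m/s) / (239.4×10⁻⁹ m)
E_photon = 5.1790 eV

Then, the maximum kinetic energy:
KE_max = E_photon - φ = 5.1790 eV - 3.46 eV = 1.7190 eV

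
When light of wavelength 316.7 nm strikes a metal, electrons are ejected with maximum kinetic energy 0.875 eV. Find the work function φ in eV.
3.04 eV

From Einstein's photoelectric equation: KE_max = hf - φ = hc/λ - φ

Rearranging for φ:
φ = hc/λ - KE_max

Calculate photon energy:
E_photon = hc/λ = 3.9149 eV

Therefore:
φ = 3.9149 - 0.875 = 3.04 eV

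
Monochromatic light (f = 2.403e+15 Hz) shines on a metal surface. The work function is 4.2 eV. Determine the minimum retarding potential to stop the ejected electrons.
5.7380 V

The stopping potential V_s satisfies: eV_s = KE_max

First, find KE_max using Einstein's equation:
E_photon = hf = (6.626×10⁻³⁴ J·s)(2.403e+15 Hz) = 9.9380 eV
KE_max = E_photon - φ = 9.9380 - 4.2 = 5.7380 eV

Since eV_s = KE_max:
V_s = KE_max/e = 5.7380 V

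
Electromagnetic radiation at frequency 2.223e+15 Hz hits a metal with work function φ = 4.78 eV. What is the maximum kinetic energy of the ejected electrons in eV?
4.4136 eV

Using Einstein's photoelectric equation: KE_max = hf - φ

First, calculate the photon energy:
E_photon = hf = (6.626×10⁻³⁴ J·s)(2.223e+15 Hz)
E_photon = 9.1936 eV

Then, the maximum kinetic energy:
KE_max = E_photon - φ = 9.1936 eV - 4.78 eV = 4.4136 eV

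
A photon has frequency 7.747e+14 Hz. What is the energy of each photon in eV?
3.2039 eV

Using E = hf:

E = hf = (6.626×10⁻³⁴ J·s)(7.747e+14 Hz)
E = 3.2039 eV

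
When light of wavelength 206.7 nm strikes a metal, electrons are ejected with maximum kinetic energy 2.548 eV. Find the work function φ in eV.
3.45 eV

From Einstein's photoelectric equation: KE_max = hf - φ = hc/λ - φ

Rearranging for φ:
φ = hc/λ - KE_max

Calculate photon energy:
E_photon = hc/λ = 5.9983 eV

Therefore:
φ = 5.9983 - 2.548 = 3.45 eV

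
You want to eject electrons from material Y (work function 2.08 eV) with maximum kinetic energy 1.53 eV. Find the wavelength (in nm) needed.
343.45 nm

From Einstein's equation: KE_max = hc/λ - φ

Rearranging for λ:
hc/λ = KE_max + φ
λ = hc/(KE_max + φ)

Required photon energy:
E_photon = KE_max + φ = 1.53 + 2.08 = 3.61 eV

Required wavelength:
λ = hc/E_photon = (6.626×10⁻³⁴)(3×10⁸) / (3.61 × 1.602×10⁻¹⁹)
λ = 343.45 nm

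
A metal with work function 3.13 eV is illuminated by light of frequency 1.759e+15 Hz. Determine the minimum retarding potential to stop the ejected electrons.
4.1446 V

The stopping potential V_s satisfies: eV_s = KE_max

First, find KE_max using Einstein's equation:
E_photon = hf = (6.626×10⁻³⁴ J·s)(1.759e+15 Hz) = 7.2746 eV
KE_max = E_photon - φ = 7.2746 - 3.13 = 4.1446 eV

Since eV_s = KE_max:
V_s = KE_max/e = 4.1446 V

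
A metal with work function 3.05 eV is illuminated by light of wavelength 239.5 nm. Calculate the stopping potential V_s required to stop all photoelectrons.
2.1268 V

The stopping potential V_s satisfies: eV_s = KE_max

First, find KE_max using Einstein's equation:
E_photon = hc/λ = 5.1768 eV
KE_max = E_photon - φ = 5.1768 - 3.05 = 2.1268 eV

Since eV_s = KE_max:
V_s = KE_max/e = 2.1268 V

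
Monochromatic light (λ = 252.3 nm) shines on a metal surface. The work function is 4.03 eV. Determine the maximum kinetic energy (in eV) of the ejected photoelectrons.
0.8842 eV

Using Einstein's photoelectric equation: KE_max = hf - φ = hc/λ - φ

First, calculate the photon energy:
E_photon = hc/λ = (6.626×10⁻³⁴ J·s)(3×10⁸ m/s) / (252.3×10⁻⁹ m)
E_photon = 4.9142 eV

Then, the maximum kinetic energy:
KE_max = E_photon - φ = 4.9142 eV - 4.03 eV = 0.8842 eV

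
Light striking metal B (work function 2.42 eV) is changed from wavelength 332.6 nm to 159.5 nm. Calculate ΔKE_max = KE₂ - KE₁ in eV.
4.0456 eV

Using Einstein's equation: KE_max = hc/λ - φ

For λ₁ = 332.6 nm:
KE₁ = hc/λ₁ - φ = 3.7277 - 2.42 = 1.3077 eV

For λ₂ = 159.5 nm:
KE₂ = hc/λ₂ - φ = 7.7733 - 2.42 = 5.3533 eV

Change in KE:
ΔKE = KE₂ - KE₁ = 5.3533 - 1.3077 = 4.0456 eV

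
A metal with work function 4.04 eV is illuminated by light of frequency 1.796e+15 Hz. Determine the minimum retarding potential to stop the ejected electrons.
3.3877 V

The stopping potential V_s satisfies: eV_s = KE_max

First, find KE_max using Einstein's equation:
E_photon = hf = (6.626×10⁻³⁴ J·s)(1.796e+15 Hz) = 7.4277 eV
KE_max = E_photon - φ = 7.4277 - 4.04 = 3.3877 eV

Since eV_s = KE_max:
V_s = KE_max/e = 3.3877 V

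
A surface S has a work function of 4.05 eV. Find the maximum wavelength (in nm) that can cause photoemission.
306.13 nm

The threshold wavelength is when the photon energy equals the work function:
hc/λ₀ = φ

Solving for λ₀:
λ₀ = hc/φ = (6.626×10⁻³⁴ J·s)(3×10⁸ m/s) / (4.05 eV × 1.602×10⁻¹⁹ J/eV)
λ₀ = 306.13 nm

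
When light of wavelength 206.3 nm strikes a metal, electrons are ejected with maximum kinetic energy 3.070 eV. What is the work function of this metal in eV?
2.94 eV

From Einstein's photoelectric equation: KE_max = hf - φ = hc/λ - φ

Rearranging for φ:
φ = hc/λ - KE_max

Calculate photon energy:
E_photon = hc/λ = 6.0099 eV

Therefore:
φ = 6.0099 - 3.070 = 2.94 eV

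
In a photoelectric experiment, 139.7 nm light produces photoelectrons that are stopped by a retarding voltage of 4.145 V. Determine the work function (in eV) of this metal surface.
4.73 eV

The stopping potential gives the maximum kinetic energy: KE_max = eV_s = 4.145 eV

From Einstein's photoelectric equation: KE_max = hc/λ - φ
Rearranging: φ = hc/λ - KE_max

Calculate photon energy:
E_photon = hc/λ = (6.626×10⁻³⁴ J·s)(3×10⁸ m/s) / (139.7×10⁻⁹ m) = 8.8750 eV

Therefore:
φ = 8.8750 - 4.145 = 4.73 eV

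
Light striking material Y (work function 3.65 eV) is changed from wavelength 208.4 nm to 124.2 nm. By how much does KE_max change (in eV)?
4.0333 eV

Using Einstein's equation: KE_max = hc/λ - φ

For λ₁ = 208.4 nm:
KE₁ = hc/λ₁ - φ = 5.9493 - 3.65 = 2.2993 eV

For λ₂ = 124.2 nm:
KE₂ = hc/λ₂ - φ = 9.9826 - 3.65 = 6.3326 eV

Change in KE:
ΔKE = KE₂ - KE₁ = 6.3326 - 2.2993 = 4.0333 eV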